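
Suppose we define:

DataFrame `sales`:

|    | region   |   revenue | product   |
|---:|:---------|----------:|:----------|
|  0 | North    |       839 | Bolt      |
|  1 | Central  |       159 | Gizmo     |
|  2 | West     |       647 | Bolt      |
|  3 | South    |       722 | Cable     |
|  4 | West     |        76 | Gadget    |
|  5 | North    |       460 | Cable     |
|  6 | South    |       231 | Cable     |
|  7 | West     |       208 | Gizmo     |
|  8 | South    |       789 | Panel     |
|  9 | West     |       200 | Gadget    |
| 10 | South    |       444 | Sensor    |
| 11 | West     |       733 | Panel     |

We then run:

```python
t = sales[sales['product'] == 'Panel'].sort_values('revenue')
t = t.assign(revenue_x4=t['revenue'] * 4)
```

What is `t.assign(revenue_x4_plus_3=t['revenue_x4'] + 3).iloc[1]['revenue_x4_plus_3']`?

filter rows where product == 'Panel':
   region  revenue product
8   South      789   Panel
11   West      733   Panel
sort by revenue:
   region  revenue product
11   West      733   Panel
8   South      789   Panel
add column revenue_x4 = t['revenue'] * 4:
   region  revenue product  revenue_x4
11   West      733   Panel        2932
8   South      789   Panel        3156
add column revenue_x4_plus_3 = t['revenue_x4'] + 3:
   region  revenue product  revenue_x4  revenue_x4_plus_3
11   West      733   Panel        2932               2935
8   South      789   Panel        3156               3159
So iloc[1]['revenue_x4_plus_3'] = 3159.

3159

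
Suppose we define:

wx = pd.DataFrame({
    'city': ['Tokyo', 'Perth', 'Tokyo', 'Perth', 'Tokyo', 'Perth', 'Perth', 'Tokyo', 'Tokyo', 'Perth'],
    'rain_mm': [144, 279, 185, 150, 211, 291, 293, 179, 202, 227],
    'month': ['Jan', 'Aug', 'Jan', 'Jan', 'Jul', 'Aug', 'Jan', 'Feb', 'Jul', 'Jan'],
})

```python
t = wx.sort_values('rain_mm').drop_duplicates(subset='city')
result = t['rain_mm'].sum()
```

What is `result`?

sort by rain_mm:
    city  rain_mm month
0  Tokyo      144   Jan
3  Perth      150   Jan
7  Tokyo      179   Feb
2  Tokyo      185   Jan
8  Tokyo      202   Jul
4  Tokyo      211   Jul
9  Perth      227   Jan
1  Perth      279   Aug
5  Perth      291   Aug
6  Perth      293   Jan
drop duplicate city (keep=first):
    city  rain_mm month
0  Tokyo      144   Jan
3  Perth      150   Jan
Then the sum of column 'rain_mm': 294

294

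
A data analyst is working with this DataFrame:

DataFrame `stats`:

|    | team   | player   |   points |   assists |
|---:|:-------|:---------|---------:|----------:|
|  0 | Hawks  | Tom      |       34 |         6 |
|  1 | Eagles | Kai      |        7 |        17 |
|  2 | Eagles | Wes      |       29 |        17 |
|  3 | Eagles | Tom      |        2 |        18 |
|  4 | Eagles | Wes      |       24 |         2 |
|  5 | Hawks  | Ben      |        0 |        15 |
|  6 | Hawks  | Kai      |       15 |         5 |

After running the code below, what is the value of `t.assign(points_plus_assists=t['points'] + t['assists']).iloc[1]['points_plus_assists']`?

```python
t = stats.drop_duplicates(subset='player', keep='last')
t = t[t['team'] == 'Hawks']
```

20

drop duplicate player (keep=last):
     team player  points  assists
3  Eagles    Tom       2       18
4  Eagles    Wes      24        2
5   Hawks    Ben       0       15
6   Hawks    Kai      15        5
filter rows where team == 'Hawks':
    team player  points  assists
5  Hawks    Ben       0       15
6  Hawks    Kai      15        5
add column points_plus_assists = t['points'] + t['assists']:
    team player  points  assists  points_plus_assists
5  Hawks    Ben       0       15                   15
6  Hawks    Kai      15        5                   20
Taking the value at position 1, column 'points_plus_assists' gives 20.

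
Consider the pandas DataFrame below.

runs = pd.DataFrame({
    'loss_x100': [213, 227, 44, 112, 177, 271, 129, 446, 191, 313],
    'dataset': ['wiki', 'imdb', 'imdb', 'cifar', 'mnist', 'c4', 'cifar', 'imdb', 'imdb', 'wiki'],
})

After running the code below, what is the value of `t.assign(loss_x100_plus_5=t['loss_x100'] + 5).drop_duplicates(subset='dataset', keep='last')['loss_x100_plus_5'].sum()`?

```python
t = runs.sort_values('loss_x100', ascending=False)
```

sort by loss_x100 descending:
   loss_x100 dataset
7        446    imdb
9        313    wiki
5        271      c4
1        227    imdb
0        213    wiki
8        191    imdb
4        177   mnist
6        129   cifar
3        112   cifar
2         44    imdb
add column loss_x100_plus_5 = t['loss_x100'] + 5:
   loss_x100 dataset  loss_x100_plus_5
7        446    imdb               451
9        313    wiki               318
5        271      c4               276
1        227    imdb               232
0        213    wiki               218
8        191    imdb               196
4        177   mnist               182
6        129   cifar               134
3        112   cifar               117
2         44    imdb                49
drop duplicate dataset (keep=last):
   loss_x100 dataset  loss_x100_plus_5
5        271      c4               276
0        213    wiki               218
4        177   mnist               182
3        112   cifar               117
2         44    imdb                49
sum of column 'loss_x100_plus_5' → 842

842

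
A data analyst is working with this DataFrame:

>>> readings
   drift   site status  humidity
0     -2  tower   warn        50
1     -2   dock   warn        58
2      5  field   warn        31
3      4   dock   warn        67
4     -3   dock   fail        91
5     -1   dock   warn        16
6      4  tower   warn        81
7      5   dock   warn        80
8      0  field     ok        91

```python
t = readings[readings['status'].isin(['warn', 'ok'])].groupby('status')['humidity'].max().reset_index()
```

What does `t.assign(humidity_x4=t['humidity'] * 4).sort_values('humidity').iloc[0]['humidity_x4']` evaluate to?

filter rows where status in ['warn', 'ok']:
   drift   site status  humidity
0     -2  tower   warn        50
1     -2   dock   warn        58
2      5  field   warn        31
3      4   dock   warn        67
5     -1   dock   warn        16
6      4  tower   warn        81
7      5   dock   warn        80
8      0  field     ok        91
group by status, max of humidity:
status
ok      91
warn    81
Name: humidity, dtype: int64
reset_index():
  status  humidity
0     ok        91
1   warn        81
add column humidity_x4 = t['humidity'] * 4:
  status  humidity  humidity_x4
0     ok        91          364
1   warn        81          324
sort by humidity:
  status  humidity  humidity_x4
1   warn        81          324
0     ok        91          364

324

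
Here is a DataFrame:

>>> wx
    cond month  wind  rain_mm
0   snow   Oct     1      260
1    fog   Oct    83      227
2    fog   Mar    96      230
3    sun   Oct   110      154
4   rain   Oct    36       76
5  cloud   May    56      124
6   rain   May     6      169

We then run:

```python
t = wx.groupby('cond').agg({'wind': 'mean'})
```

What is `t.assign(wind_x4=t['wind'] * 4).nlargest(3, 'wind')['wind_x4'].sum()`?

group by cond, mean of wind:
        wind
cond        
cloud   56.0
fog     89.5
rain    21.0
snow     1.0
sun    110.0
add column wind_x4 = t['wind'] * 4:
        wind  wind_x4
cond                 
cloud   56.0    224.0
fog     89.5    358.0
rain    21.0     84.0
snow     1.0      4.0
sun    110.0    440.0
take 3 rows with largest wind:
        wind  wind_x4
cond                 
sun    110.0    440.0
fog     89.5    358.0
cloud   56.0    224.0
Then the sum of column 'wind_x4': 1022.0

1022.0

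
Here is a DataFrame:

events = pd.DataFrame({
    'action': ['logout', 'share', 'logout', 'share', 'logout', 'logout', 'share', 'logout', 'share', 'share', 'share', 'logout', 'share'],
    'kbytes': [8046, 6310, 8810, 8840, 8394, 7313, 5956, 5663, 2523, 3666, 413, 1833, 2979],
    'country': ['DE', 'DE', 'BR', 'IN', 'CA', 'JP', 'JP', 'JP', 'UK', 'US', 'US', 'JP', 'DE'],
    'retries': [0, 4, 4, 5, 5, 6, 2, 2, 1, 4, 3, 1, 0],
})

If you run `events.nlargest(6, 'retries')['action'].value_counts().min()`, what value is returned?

3

take 6 rows with largest retries:
   action  kbytes country  retries
5  logout    7313      JP        6
3   share    8840      IN        5
4  logout    8394      CA        5
1   share    6310      DE        4
2  logout    8810      BR        4
9   share    3666      US        4
value_counts of action:
action
logout    3
share     3
Name: count, dtype: int64
min of the resulting series → 3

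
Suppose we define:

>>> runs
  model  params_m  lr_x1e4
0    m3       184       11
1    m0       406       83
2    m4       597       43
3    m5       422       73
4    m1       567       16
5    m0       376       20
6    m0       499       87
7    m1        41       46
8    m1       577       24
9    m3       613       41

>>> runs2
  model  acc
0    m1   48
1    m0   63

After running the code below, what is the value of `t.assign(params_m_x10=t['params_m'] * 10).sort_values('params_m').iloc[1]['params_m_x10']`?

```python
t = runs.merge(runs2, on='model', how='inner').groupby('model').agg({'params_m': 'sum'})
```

merge on 'model' (how='inner') → 6 rows:
  model  params_m  lr_x1e4  acc
0    m0       406       83   63
1    m1       567       16   48
2    m0       376       20   63
3    m0       499       87   63
4    m1        41       46   48
5    m1       577       24   48
group by model, sum of params_m:
       params_m
model          
m0         1281
m1         1185
add column params_m_x10 = t['params_m'] * 10:
       params_m  params_m_x10
model                        
m0         1281         12810
m1         1185         11850
sort by params_m:
       params_m  params_m_x10
model                        
m1         1185         11850
m0         1281         12810

12810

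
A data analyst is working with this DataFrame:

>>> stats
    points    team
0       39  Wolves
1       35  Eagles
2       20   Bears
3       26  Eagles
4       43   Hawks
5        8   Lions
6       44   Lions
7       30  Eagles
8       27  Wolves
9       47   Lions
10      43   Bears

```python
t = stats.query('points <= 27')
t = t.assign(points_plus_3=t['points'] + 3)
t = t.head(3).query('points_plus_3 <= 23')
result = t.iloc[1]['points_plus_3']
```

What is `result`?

11

filter rows where points <= 27:
   points    team
2      20   Bears
3      26  Eagles
5       8   Lions
8      27  Wolves
add column points_plus_3 = t['points'] + 3:
   points    team  points_plus_3
2      20   Bears             23
3      26  Eagles             29
5       8   Lions             11
8      27  Wolves             30
take first 3 rows:
   points    team  points_plus_3
2      20   Bears             23
3      26  Eagles             29
5       8   Lions             11
filter rows where points_plus_3 <= 23:
   points   team  points_plus_3
2      20  Bears             23
5       8  Lions             11
Taking the value at position 1, column 'points_plus_3' gives 11.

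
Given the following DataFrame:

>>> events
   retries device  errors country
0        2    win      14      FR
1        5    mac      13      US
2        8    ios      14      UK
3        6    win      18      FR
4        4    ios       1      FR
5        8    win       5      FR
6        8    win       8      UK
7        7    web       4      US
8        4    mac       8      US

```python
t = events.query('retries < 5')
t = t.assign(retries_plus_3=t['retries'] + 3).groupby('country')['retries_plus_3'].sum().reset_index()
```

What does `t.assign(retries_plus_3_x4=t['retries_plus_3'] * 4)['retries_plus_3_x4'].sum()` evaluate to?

filter rows where retries < 5:
   retries device  errors country
0        2    win      14      FR
4        4    ios       1      FR
8        4    mac       8      US
add column retries_plus_3 = t['retries'] + 3:
   retries device  errors country  retries_plus_3
0        2    win      14      FR               5
4        4    ios       1      FR               7
8        4    mac       8      US               7
group by country, sum of retries_plus_3:
country
FR    12
US     7
Name: retries_plus_3, dtype: int64
reset_index():
  country  retries_plus_3
0      FR              12
1      US               7
add column retries_plus_3_x4 = t['retries_plus_3'] * 4:
  country  retries_plus_3  retries_plus_3_x4
0      FR              12                 48
1      US               7                 28
sum of column 'retries_plus_3_x4' → 76

76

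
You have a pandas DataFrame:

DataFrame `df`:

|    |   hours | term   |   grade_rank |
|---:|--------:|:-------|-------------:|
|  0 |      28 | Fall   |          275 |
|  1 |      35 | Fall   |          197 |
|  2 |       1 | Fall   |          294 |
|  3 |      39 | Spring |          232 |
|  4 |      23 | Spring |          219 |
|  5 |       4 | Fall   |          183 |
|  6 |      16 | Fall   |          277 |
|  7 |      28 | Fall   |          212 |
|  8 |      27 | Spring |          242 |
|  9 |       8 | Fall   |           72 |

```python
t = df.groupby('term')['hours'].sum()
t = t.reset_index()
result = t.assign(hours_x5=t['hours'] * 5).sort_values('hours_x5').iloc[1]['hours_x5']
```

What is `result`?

600

group by term, sum of hours:
term
Fall      120
Spring     89
Name: hours, dtype: int64
reset_index():
     term  hours
0    Fall    120
1  Spring     89
add column hours_x5 = t['hours'] * 5:
     term  hours  hours_x5
0    Fall    120       600
1  Spring     89       445
sort by hours_x5:
     term  hours  hours_x5
1  Spring     89       445
0    Fall    120       600
Taking the value at position 1, column 'hours_x5' gives 600.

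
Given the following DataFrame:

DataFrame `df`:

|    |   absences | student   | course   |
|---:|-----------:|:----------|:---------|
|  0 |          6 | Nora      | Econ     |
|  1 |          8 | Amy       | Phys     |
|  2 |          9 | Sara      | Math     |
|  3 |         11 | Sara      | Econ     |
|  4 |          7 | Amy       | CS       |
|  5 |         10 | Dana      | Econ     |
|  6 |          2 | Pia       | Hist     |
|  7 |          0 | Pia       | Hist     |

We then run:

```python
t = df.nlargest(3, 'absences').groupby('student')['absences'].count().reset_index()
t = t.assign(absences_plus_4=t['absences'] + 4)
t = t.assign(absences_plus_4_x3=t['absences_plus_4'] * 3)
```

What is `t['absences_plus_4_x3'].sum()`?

take 3 rows with largest absences:
   absences student course
3        11    Sara   Econ
5        10    Dana   Econ
2         9    Sara   Math
group by student, count of absences:
student
Dana    1
Sara    2
Name: absences, dtype: int64
reset_index():
  student  absences
0    Dana         1
1    Sara         2
add column absences_plus_4 = t['absences'] + 4:
  student  absences  absences_plus_4
0    Dana         1                5
1    Sara         2                6
add column absences_plus_4_x3 = t['absences_plus_4'] * 3:
  student  absences  absences_plus_4  absences_plus_4_x3
0    Dana         1                5                  15
1    Sara         2                6                  18
sum of column 'absences_plus_4_x3' → 33

33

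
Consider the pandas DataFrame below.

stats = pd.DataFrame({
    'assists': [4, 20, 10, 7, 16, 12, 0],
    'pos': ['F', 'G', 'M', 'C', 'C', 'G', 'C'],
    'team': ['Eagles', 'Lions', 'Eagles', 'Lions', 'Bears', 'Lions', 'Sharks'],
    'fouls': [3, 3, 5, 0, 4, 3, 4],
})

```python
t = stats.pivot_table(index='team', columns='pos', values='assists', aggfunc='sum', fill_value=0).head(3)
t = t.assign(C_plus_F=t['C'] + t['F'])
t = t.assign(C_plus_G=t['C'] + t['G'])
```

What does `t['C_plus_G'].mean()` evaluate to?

18.3333333333

pivot: rows=team, cols=pos, sum(assists):
pos      C  F   G   M
team                 
Bears   16  0   0   0
Eagles   0  4   0  10
Lions    7  0  32   0
Sharks   0  0   0   0
take first 3 rows:
pos      C  F   G   M
team                 
Bears   16  0   0   0
Eagles   0  4   0  10
Lions    7  0  32   0
add column C_plus_F = t['C'] + t['F']:
pos      C  F   G   M  C_plus_F
team                           
Bears   16  0   0   0        16
Eagles   0  4   0  10         4
Lions    7  0  32   0         7
add column C_plus_G = t['C'] + t['G']:
pos      C  F   G   M  C_plus_F  C_plus_G
team                                     
Bears   16  0   0   0        16        16
Eagles   0  4   0  10         4         0
Lions    7  0  32   0         7        39
Finally, mean of column 'C_plus_G' = 18.3333333333.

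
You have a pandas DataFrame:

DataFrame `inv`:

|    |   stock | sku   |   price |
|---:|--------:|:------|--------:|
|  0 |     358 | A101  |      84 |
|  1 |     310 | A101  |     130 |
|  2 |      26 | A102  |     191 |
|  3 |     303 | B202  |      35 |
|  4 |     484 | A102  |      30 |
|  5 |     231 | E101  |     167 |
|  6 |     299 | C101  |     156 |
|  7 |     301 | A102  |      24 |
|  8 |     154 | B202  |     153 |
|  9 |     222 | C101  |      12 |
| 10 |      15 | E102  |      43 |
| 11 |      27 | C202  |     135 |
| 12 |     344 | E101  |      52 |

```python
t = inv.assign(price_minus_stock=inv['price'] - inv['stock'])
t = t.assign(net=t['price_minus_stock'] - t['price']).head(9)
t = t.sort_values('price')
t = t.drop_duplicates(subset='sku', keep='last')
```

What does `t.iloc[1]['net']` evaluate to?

-154

add column price_minus_stock = inv['price'] - inv['stock']:
    stock   sku  price  price_minus_stock
0     358  A101     84               -274
1     310  A101    130               -180
2      26  A102    191                165
3     303  B202     35               -268
4     484  A102     30               -454
5     231  E101    167                -64
6     299  C101    156               -143
7     301  A102     24               -277
8     154  B202    153                 -1
9     222  C101     12               -210
10     15  E102     43                 28
11     27  C202    135                108
12    344  E101     52               -292
add column net = t['price_minus_stock'] - t['price']:
    stock   sku  price  price_minus_stock  net
0     358  A101     84               -274 -358
1     310  A101    130               -180 -310
2      26  A102    191                165  -26
3     303  B202     35               -268 -303
4     484  A102     30               -454 -484
5     231  E101    167                -64 -231
6     299  C101    156               -143 -299
7     301  A102     24               -277 -301
8     154  B202    153                 -1 -154
9     222  C101     12               -210 -222
10     15  E102     43                 28  -15
11     27  C202    135                108  -27
12    344  E101     52               -292 -344
take first 9 rows:
   stock   sku  price  price_minus_stock  net
0    358  A101     84               -274 -358
1    310  A101    130               -180 -310
2     26  A102    191                165  -26
3    303  B202     35               -268 -303
4    484  A102     30               -454 -484
5    231  E101    167                -64 -231
6    299  C101    156               -143 -299
7    301  A102     24               -277 -301
8    154  B202    153                 -1 -154
sort by price:
   stock   sku  price  price_minus_stock  net
7    301  A102     24               -277 -301
4    484  A102     30               -454 -484
3    303  B202     35               -268 -303
0    358  A101     84               -274 -358
1    310  A101    130               -180 -310
8    154  B202    153                 -1 -154
6    299  C101    156               -143 -299
5    231  E101    167                -64 -231
2     26  A102    191                165  -26
drop duplicate sku (keep=last):
   stock   sku  price  price_minus_stock  net
1    310  A101    130               -180 -310
8    154  B202    153                 -1 -154
6    299  C101    156               -143 -299
5    231  E101    167                -64 -231
2     26  A102    191                165  -26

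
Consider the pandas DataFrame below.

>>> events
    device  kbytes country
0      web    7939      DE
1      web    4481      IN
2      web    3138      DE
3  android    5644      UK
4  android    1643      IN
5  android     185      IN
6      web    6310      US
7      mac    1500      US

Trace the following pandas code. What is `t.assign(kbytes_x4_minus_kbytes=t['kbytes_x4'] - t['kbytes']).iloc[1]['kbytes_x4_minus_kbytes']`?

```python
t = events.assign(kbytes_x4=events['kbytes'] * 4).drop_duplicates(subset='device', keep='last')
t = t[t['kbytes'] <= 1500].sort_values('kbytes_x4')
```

add column kbytes_x4 = events['kbytes'] * 4:
    device  kbytes country  kbytes_x4
0      web    7939      DE      31756
1      web    4481      IN      17924
2      web    3138      DE      12552
3  android    5644      UK      22576
4  android    1643      IN       6572
5  android     185      IN        740
6      web    6310      US      25240
7      mac    1500      US       6000
drop duplicate device (keep=last):
    device  kbytes country  kbytes_x4
5  android     185      IN        740
6      web    6310      US      25240
7      mac    1500      US       6000
filter rows where kbytes <= 1500:
    device  kbytes country  kbytes_x4
5  android     185      IN        740
7      mac    1500      US       6000
sort by kbytes_x4:
    device  kbytes country  kbytes_x4
5  android     185      IN        740
7      mac    1500      US       6000
add column kbytes_x4_minus_kbytes = t['kbytes_x4'] - t['kbytes']:
    device  kbytes country  kbytes_x4  kbytes_x4_minus_kbytes
5  android     185      IN        740                     555
7      mac    1500      US       6000                    4500

4500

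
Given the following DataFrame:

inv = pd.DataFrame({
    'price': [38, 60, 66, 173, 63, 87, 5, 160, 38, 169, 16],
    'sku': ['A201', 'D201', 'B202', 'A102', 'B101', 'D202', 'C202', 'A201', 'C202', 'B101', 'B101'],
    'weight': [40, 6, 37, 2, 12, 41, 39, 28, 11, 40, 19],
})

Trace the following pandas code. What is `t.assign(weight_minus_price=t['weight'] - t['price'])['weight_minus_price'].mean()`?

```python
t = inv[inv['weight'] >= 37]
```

filter rows where weight >= 37:
   price   sku  weight
0     38  A201      40
2     66  B202      37
5     87  D202      41
6      5  C202      39
9    169  B101      40
add column weight_minus_price = t['weight'] - t['price']:
   price   sku  weight  weight_minus_price
0     38  A201      40                   2
2     66  B202      37                 -29
5     87  D202      41                 -46
6      5  C202      39                  34
9    169  B101      40                -129
So mean() = -33.6.

-33.6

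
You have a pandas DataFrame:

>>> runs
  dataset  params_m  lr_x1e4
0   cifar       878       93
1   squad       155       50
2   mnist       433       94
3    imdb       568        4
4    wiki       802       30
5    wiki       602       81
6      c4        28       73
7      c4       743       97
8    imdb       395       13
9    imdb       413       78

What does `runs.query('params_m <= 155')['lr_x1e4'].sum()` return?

123

filter rows where params_m <= 155:
  dataset  params_m  lr_x1e4
1   squad       155       50
6      c4        28       73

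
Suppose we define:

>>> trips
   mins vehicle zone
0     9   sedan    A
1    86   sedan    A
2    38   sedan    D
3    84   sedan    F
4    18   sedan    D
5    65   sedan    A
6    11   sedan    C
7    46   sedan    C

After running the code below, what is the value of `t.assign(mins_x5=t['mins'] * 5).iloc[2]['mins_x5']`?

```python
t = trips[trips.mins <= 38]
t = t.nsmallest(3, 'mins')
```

90

filter rows where mins <= 38:
   mins vehicle zone
0     9   sedan    A
2    38   sedan    D
4    18   sedan    D
6    11   sedan    C
take 3 rows with smallest mins:
   mins vehicle zone
0     9   sedan    A
6    11   sedan    C
4    18   sedan    D
add column mins_x5 = t['mins'] * 5:
   mins vehicle zone  mins_x5
0     9   sedan    A       45
6    11   sedan    C       55
4    18   sedan    D       90
Taking the value at position 2, column 'mins_x5' gives 90.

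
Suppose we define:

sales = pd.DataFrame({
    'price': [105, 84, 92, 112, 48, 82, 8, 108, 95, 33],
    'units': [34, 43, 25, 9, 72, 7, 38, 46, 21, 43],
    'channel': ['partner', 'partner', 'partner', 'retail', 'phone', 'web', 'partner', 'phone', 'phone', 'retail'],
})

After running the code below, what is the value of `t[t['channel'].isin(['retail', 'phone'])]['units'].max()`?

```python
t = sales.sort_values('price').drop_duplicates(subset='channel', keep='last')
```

46

sort by price:
   price  units  channel
6      8     38  partner
9     33     43   retail
4     48     72    phone
5     82      7      web
1     84     43  partner
2     92     25  partner
8     95     21    phone
0    105     34  partner
7    108     46    phone
3    112      9   retail
drop duplicate channel (keep=last):
   price  units  channel
5     82      7      web
0    105     34  partner
7    108     46    phone
3    112      9   retail
filter rows where channel in ['retail', 'phone']:
   price  units channel
7    108     46   phone
3    112      9  retail
max of column 'units' → 46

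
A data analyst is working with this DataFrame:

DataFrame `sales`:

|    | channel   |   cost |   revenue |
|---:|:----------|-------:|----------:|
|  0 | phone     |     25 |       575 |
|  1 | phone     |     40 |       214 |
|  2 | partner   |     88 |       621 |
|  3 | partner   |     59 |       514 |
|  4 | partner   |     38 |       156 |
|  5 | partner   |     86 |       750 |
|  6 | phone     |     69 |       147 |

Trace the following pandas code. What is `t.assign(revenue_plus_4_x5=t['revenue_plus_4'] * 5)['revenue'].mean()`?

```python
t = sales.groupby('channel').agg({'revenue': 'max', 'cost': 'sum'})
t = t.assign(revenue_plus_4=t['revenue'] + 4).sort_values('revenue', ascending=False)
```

group by channel: max(revenue), sum(cost):
         revenue  cost
channel               
partner      750   271
phone        575   134
add column revenue_plus_4 = t['revenue'] + 4:
         revenue  cost  revenue_plus_4
channel                               
partner      750   271             754
phone        575   134             579
sort by revenue descending:
         revenue  cost  revenue_plus_4
channel                               
partner      750   271             754
phone        575   134             579
add column revenue_plus_4_x5 = t['revenue_plus_4'] * 5:
         revenue  cost  revenue_plus_4  revenue_plus_4_x5
channel                                                  
partner      750   271             754               3770
phone        575   134             579               2895
So mean() = 662.5.

662.5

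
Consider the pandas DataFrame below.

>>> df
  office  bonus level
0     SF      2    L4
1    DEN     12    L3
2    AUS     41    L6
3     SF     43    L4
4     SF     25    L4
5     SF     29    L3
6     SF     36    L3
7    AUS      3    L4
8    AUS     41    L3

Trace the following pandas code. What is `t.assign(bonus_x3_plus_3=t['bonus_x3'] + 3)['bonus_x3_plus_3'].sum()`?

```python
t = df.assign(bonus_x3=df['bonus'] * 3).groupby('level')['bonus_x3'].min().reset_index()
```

add column bonus_x3 = df['bonus'] * 3:
  office  bonus level  bonus_x3
0     SF      2    L4         6
1    DEN     12    L3        36
2    AUS     41    L6       123
3     SF     43    L4       129
4     SF     25    L4        75
5     SF     29    L3        87
6     SF     36    L3       108
7    AUS      3    L4         9
8    AUS     41    L3       123
group by level, min of bonus_x3:
level
L3     36
L4      6
L6    123
Name: bonus_x3, dtype: int64
reset_index():
  level  bonus_x3
0    L3        36
1    L4         6
2    L6       123
add column bonus_x3_plus_3 = t['bonus_x3'] + 3:
  level  bonus_x3  bonus_x3_plus_3
0    L3        36               39
1    L4         6                9
2    L6       123              126
The sum of column 'bonus_x3_plus_3' is 174.

174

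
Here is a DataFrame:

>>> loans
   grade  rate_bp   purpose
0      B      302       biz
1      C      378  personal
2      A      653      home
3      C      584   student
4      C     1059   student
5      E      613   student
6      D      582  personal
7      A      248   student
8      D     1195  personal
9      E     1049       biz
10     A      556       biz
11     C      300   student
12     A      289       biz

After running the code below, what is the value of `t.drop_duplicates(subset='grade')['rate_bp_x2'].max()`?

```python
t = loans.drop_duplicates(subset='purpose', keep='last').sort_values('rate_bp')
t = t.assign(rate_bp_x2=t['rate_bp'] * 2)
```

2390

drop duplicate purpose (keep=last):
   grade  rate_bp   purpose
2      A      653      home
8      D     1195  personal
11     C      300   student
12     A      289       biz
sort by rate_bp:
   grade  rate_bp   purpose
12     A      289       biz
11     C      300   student
2      A      653      home
8      D     1195  personal
add column rate_bp_x2 = t['rate_bp'] * 2:
   grade  rate_bp   purpose  rate_bp_x2
12     A      289       biz         578
11     C      300   student         600
2      A      653      home        1306
8      D     1195  personal        2390
drop duplicate grade (keep=first):
   grade  rate_bp   purpose  rate_bp_x2
12     A      289       biz         578
11     C      300   student         600
8      D     1195  personal        2390
Reading off the max of column 'rate_bp_x2', we get 2390.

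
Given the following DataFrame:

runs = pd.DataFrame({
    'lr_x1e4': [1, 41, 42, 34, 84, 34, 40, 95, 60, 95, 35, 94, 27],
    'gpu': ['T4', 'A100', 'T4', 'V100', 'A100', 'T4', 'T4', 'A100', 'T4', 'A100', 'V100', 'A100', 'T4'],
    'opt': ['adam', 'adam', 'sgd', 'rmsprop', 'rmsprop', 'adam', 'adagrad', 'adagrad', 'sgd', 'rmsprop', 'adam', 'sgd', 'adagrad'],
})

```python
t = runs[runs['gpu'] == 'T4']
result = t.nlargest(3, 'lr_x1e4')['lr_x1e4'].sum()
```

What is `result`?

filter rows where gpu == 'T4':
    lr_x1e4 gpu      opt
0         1  T4     adam
2        42  T4      sgd
5        34  T4     adam
6        40  T4  adagrad
8        60  T4      sgd
12       27  T4  adagrad
take 3 rows with largest lr_x1e4:
   lr_x1e4 gpu      opt
8       60  T4      sgd
2       42  T4      sgd
6       40  T4  adagrad

142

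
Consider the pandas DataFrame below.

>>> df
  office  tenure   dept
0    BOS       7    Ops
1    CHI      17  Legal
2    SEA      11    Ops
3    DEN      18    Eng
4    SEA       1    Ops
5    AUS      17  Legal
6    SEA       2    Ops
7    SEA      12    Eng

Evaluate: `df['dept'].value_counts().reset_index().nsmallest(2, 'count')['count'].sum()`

value_counts of dept:
dept
Ops      4
Legal    2
Eng      2
Name: count, dtype: int64
reset_index():
    dept  count
0    Ops      4
1  Legal      2
2    Eng      2
take 2 rows with smallest count:
    dept  count
1  Legal      2
2    Eng      2
The sum of column 'count' is 4.

4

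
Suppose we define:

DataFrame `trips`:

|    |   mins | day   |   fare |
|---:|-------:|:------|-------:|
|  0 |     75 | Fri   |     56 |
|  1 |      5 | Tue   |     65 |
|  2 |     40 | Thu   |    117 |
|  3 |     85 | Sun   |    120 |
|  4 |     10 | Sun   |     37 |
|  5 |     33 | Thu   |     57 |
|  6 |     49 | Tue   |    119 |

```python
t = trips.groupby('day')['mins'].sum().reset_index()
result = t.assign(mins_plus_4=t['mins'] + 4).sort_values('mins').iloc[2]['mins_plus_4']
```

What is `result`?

79

group by day, sum of mins:
day
Fri    75
Sun    95
Thu    73
Tue    54
Name: mins, dtype: int64
reset_index():
   day  mins
0  Fri    75
1  Sun    95
2  Thu    73
3  Tue    54
add column mins_plus_4 = t['mins'] + 4:
   day  mins  mins_plus_4
0  Fri    75           79
1  Sun    95           99
2  Thu    73           77
3  Tue    54           58
sort by mins:
   day  mins  mins_plus_4
3  Tue    54           58
2  Thu    73           77
0  Fri    75           79
1  Sun    95           99
Taking the value at position 2, column 'mins_plus_4' gives 79.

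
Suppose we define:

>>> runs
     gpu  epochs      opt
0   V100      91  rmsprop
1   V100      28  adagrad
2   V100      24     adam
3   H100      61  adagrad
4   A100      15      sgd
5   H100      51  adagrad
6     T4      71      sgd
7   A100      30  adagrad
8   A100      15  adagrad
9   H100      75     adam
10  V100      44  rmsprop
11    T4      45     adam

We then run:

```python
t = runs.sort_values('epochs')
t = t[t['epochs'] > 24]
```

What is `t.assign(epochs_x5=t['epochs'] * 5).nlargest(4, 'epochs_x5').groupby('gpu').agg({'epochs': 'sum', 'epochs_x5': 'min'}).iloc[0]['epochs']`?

136

sort by epochs:
     gpu  epochs      opt
4   A100      15      sgd
8   A100      15  adagrad
2   V100      24     adam
1   V100      28  adagrad
7   A100      30  adagrad
10  V100      44  rmsprop
11    T4      45     adam
5   H100      51  adagrad
3   H100      61  adagrad
6     T4      71      sgd
9   H100      75     adam
0   V100      91  rmsprop
filter rows where epochs > 24:
     gpu  epochs      opt
1   V100      28  adagrad
7   A100      30  adagrad
10  V100      44  rmsprop
11    T4      45     adam
5   H100      51  adagrad
3   H100      61  adagrad
6     T4      71      sgd
9   H100      75     adam
0   V100      91  rmsprop
add column epochs_x5 = t['epochs'] * 5:
     gpu  epochs      opt  epochs_x5
1   V100      28  adagrad        140
7   A100      30  adagrad        150
10  V100      44  rmsprop        220
11    T4      45     adam        225
5   H100      51  adagrad        255
3   H100      61  adagrad        305
6     T4      71      sgd        355
9   H100      75     adam        375
0   V100      91  rmsprop        455
take 4 rows with largest epochs_x5:
    gpu  epochs      opt  epochs_x5
0  V100      91  rmsprop        455
9  H100      75     adam        375
6    T4      71      sgd        355
3  H100      61  adagrad        305
group by gpu: sum(epochs), min(epochs_x5):
      epochs  epochs_x5
gpu                    
H100     136        305
T4        71        355
V100      91        455
Reading off the value at position 0, column 'epochs', we get 136.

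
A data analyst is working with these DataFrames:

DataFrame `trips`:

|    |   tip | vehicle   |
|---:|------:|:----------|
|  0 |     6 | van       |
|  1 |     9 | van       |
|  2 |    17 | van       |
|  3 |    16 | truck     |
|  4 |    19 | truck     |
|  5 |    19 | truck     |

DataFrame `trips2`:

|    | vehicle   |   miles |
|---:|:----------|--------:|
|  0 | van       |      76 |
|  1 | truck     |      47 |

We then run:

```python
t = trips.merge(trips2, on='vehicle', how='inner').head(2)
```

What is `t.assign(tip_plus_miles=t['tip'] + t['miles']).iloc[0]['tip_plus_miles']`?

82

merge on 'vehicle' (how='inner') → 6 rows:
   tip vehicle  miles
0    6     van     76
1    9     van     76
2   17     van     76
3   16   truck     47
4   19   truck     47
5   19   truck     47
take first 2 rows:
   tip vehicle  miles
0    6     van     76
1    9     van     76
add column tip_plus_miles = t['tip'] + t['miles']:
   tip vehicle  miles  tip_plus_miles
0    6     van     76              82
1    9     van     76              85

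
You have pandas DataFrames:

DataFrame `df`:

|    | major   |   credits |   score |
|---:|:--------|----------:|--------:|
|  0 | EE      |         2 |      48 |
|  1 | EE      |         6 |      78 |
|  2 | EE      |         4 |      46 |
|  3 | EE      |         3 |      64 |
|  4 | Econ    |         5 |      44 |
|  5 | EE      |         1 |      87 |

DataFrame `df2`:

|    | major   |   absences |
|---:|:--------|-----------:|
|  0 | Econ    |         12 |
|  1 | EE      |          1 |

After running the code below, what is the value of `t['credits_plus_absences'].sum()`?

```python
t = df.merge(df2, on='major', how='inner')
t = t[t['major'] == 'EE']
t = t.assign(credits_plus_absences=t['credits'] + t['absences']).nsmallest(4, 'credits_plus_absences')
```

merge on 'major' (how='inner') → 6 rows:
  major  credits  score  absences
0    EE        2     48         1
1    EE        6     78         1
2    EE        4     46         1
3    EE        3     64         1
4  Econ        5     44        12
5    EE        1     87         1
filter rows where major == 'EE':
  major  credits  score  absences
0    EE        2     48         1
1    EE        6     78         1
2    EE        4     46         1
3    EE        3     64         1
5    EE        1     87         1
add column credits_plus_absences = t['credits'] + t['absences']:
  major  credits  score  absences  credits_plus_absences
0    EE        2     48         1                      3
1    EE        6     78         1                      7
2    EE        4     46         1                      5
3    EE        3     64         1                      4
5    EE        1     87         1                      2
take 4 rows with smallest credits_plus_absences:
  major  credits  score  absences  credits_plus_absences
5    EE        1     87         1                      2
0    EE        2     48         1                      3
3    EE        3     64         1                      4
2    EE        4     46         1                      5
Then the sum of column 'credits_plus_absences': 14

14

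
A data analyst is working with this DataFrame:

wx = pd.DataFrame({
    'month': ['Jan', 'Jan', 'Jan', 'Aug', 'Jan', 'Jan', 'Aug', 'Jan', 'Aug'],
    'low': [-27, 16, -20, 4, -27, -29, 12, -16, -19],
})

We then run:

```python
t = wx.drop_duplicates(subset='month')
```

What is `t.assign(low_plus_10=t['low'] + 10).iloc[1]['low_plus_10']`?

14

drop duplicate month (keep=first):
  month  low
0   Jan  -27
3   Aug    4
add column low_plus_10 = t['low'] + 10:
  month  low  low_plus_10
0   Jan  -27          -17
3   Aug    4           14
Reading off the value at position 1, column 'low_plus_10', we get 14.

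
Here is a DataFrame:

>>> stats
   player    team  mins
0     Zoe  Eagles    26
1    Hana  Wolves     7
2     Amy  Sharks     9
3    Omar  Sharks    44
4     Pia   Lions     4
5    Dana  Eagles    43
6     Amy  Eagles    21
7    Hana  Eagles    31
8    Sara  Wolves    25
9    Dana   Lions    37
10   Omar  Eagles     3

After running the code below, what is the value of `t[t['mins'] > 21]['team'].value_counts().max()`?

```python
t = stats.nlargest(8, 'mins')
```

3

take 8 rows with largest mins:
  player    team  mins
3   Omar  Sharks    44
5   Dana  Eagles    43
9   Dana   Lions    37
7   Hana  Eagles    31
0    Zoe  Eagles    26
8   Sara  Wolves    25
6    Amy  Eagles    21
2    Amy  Sharks     9
filter rows where mins > 21:
  player    team  mins
3   Omar  Sharks    44
5   Dana  Eagles    43
9   Dana   Lions    37
7   Hana  Eagles    31
0    Zoe  Eagles    26
8   Sara  Wolves    25
value_counts of team:
team
Eagles    3
Sharks    1
Lions     1
Wolves    1
Name: count, dtype: int64
So max() = 3.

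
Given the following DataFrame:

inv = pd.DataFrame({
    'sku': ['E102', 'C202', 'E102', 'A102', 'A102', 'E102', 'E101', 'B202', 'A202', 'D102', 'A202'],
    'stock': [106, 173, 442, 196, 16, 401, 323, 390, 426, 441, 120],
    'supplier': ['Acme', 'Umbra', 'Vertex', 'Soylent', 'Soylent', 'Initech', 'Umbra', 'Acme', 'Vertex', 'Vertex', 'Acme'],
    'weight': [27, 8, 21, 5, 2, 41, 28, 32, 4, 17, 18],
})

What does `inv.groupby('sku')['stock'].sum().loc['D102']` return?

441

group by sku, sum of stock:
sku
A102    212
A202    546
B202    390
C202    173
D102    441
E101    323
E102    949
Name: stock, dtype: int64
Taking the value at index 'D102' gives 441.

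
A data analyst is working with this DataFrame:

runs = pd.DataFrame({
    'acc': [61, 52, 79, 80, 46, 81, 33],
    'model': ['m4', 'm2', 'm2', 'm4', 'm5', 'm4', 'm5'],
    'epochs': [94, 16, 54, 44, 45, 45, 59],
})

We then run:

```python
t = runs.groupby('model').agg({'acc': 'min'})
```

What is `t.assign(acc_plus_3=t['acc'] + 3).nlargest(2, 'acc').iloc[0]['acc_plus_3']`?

group by model, min of acc:
       acc
model     
m2      52
m4      61
m5      33
add column acc_plus_3 = t['acc'] + 3:
       acc  acc_plus_3
model                 
m2      52          55
m4      61          64
m5      33          36
take 2 rows with largest acc:
       acc  acc_plus_3
model                 
m4      61          64
m2      52          55
Finally, value at position 0, column 'acc_plus_3' = 64.

64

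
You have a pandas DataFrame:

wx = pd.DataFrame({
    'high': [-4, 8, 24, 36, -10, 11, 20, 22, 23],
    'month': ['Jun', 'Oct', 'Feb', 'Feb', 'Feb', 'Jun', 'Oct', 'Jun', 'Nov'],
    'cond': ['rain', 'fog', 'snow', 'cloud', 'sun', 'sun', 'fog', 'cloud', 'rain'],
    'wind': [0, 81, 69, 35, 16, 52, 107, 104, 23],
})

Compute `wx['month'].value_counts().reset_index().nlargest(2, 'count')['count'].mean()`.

value_counts of month:
month
Jun    3
Feb    3
Oct    2
Nov    1
Name: count, dtype: int64
reset_index():
  month  count
0   Jun      3
1   Feb      3
2   Oct      2
3   Nov      1
take 2 rows with largest count:
  month  count
0   Jun      3
1   Feb      3

3.0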